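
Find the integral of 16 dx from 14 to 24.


The integral of a constant k over [a, b] equals k * (b - a).
integral from 14 to 24 of 16 dx
= 16 * (24 - 14)
= 16 * 10
= 160

160


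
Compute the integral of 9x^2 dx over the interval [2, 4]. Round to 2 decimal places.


Find the antiderivative of 9x^2:
F(x) = 9/3 * x^3
Apply the Fundamental Theorem of Calculus:
F(4) - F(2)
= 9/3 * 4^3 - 9/3 * 2^3
= 9/3 * (64 - 8)
= 9/3 * 56
= 168 = 168.00

168.00


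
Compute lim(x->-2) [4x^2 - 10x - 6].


Since polynomials are continuous, we use direct substitution.
lim(x->-2) of 4x^2 - 10x - 6
= 4 * (-2)^2 - 10 * (-2) - 6
= 16 + 20 - 6
= 30

30


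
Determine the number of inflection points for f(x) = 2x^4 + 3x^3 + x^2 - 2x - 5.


Inflection points occur where f''(x) = 0 and concavity changes.
f(x) = 2x^4 + 3x^3 + x^2 - 2x - 5
f'(x) = 8x^3 + 9x^2 + 2x - 2
f''(x) = 24x^2 + 18x + 2
This is a quadratic in x. Use the discriminant to count real roots.
Discriminant = (18)^2 - 4 * 24 * 2
= 324 - 192
= 132
Since discriminant > 0, f''(x) = 0 has 2 distinct real solutions.
A quadratic with two distinct real roots changes sign at each root, so concavity changes at both.
Number of inflection points: 2

2


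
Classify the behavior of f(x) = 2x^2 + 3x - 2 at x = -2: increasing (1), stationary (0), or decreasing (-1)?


Compute f'(x) to determine behavior:
f'(x) = 4x + 3
f'(-2) = 4 * (-2) + 3
= -8 + 3
= -5
Since f'(-2) < 0, the function is decreasing (-1)

-1


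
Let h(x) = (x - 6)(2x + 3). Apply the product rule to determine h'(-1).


Let u(x) = x - 6 and v(x) = 2x + 3
u'(x) = 1
v'(x) = 2
Product rule: h'(x) = u'(x)*v(x) + u(x)*v'(x)
= 1 * (2x + 3) + (x - 6) * 2
At x = -1:
u(-1) = 1 * (-1) - 6 = -7
v(-1) = 2 * (-1) + 3 = 1
h'(-1) = 1 * 1 + (-7) * 2
= 1 - 14
= -13

-13


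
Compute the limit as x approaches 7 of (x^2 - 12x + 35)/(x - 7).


Direct substitution gives 0/0, so we factor the numerator.
Factor: (x^2 - 12x + 35) = (x - 7)(x - 5)
Cancel the common factor (x - 7):
(x^2 - 12x + 35)/(x - 7) = (x - 5)
Now substitute x = 7:
= (7) - (5) = 2

2


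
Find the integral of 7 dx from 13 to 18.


The integral of a constant k over [a, b] equals k * (b - a).
integral from 13 to 18 of 7 dx
= 7 * (18 - 13)
= 7 * 5
= 35

35


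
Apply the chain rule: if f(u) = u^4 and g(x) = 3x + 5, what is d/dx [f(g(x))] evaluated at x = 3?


Using the chain rule: (f(g(x)))' = f'(g(x)) * g'(x)
First, find g(3):
g(3) = 3 * 3 + 5 = 14
Next, f'(u) = 4u^3
And g'(x) = 3
So f'(g(3)) * g'(3)
= 4 * 14^3 * 3
= 4 * 2744 * 3
= 32928

32928


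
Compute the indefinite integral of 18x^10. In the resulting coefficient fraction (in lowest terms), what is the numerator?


Apply the power rule for integration:
integral of ax^n dx = a/(n+1) * x^(n+1) + C
integral of 18x^10 dx
= 18/11 * x^11 + C
The coefficient in lowest terms is 18/11, and its numerator is 18

18


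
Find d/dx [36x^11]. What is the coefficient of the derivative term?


We apply the power rule: d/dx [ax^n] = a*n * x^(n-1)
d/dx [36x^11]
= 36 * 11 * x^(11-1)
= 396x^10
The coefficient is 396

396


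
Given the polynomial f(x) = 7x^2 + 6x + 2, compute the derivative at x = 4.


Differentiate term by term using power and sum rules:
f(x) = 7x^2 + 6x + 2
f'(x) = 14x + 6
Substitute x = 4:
f'(4) = 14 * 4 + 6
= 56 + 6
= 62

62


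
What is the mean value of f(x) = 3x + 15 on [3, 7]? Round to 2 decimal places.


Average value = 1/(b-a) * integral from a to b of f(x) dx
First compute the integral of 3x + 15:
F(x) = (3/2)x^2 + 15x
F(7) = 3/2 * 49 + 15 * 7 = 357/2
F(3) = 3/2 * 9 + 15 * 3 = 117/2
Integral = 357/2 - 117/2 = 120
Average = 120 / (7 - 3) = 120 / 4
= 30 = 30.00

30.00


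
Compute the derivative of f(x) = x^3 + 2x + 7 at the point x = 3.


Differentiate f(x) = x^3 + 2x + 7 term by term:
f'(x) = 3x^2 + 2
Substitute x = 3:
f'(3) = 3 * 3^2 + 0 * 3 + 2
= 27 + 0 + 2
= 29

29


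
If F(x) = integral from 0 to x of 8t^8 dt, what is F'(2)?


By the Fundamental Theorem of Calculus (Part 1):
If F(x) = integral from 0 to x of f(t) dt, then F'(x) = f(x)
Here f(t) = 8t^8
So F'(x) = 8x^8
Evaluate at x = 2:
F'(2) = 8 * 2^8
= 8 * 256
= 2048

2048


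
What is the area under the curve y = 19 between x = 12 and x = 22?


The area under a constant function y = 19 is a rectangle.
Width = 22 - 12 = 10
Height = 19
Area = width * height
= 10 * 19
= 190

190


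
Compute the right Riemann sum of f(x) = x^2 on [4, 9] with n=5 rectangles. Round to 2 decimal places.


Right Riemann sum uses right endpoints of each subinterval.
Interval: [4, 9], n = 5
dx = (9 - 4) / 5 = 1
Right endpoints: [5, 6, 7, 8, 9]
f values: [25, 36, 49, 64, 81]
Sum = dx * (sum of f values)
= 1 * 255
= 255 = 255.00

255.00


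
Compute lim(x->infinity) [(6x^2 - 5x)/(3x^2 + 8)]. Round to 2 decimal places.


For limits at infinity with equal-degree polynomials,
we compare leading coefficients.
Numerator leading term: 6x^2
Denominator leading term: 3x^2
Divide both by x^2:
lim = (6 - 5/x) / (3 + 8/x^2)
As x -> infinity, the 1/x and 1/x^2 terms vanish:
= 6/3 = 2 = 2.00

2.00


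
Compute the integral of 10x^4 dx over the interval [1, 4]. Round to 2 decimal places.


Find the antiderivative of 10x^4:
F(x) = 10/5 * x^5
Apply the Fundamental Theorem of Calculus:
F(4) - F(1)
= 10/5 * 4^5 - 10/5 * 1^5
= 10/5 * (1024 - 1)
= 10/5 * 1023
= 2046 = 2046.00

2046.00


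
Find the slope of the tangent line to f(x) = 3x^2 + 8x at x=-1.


The slope of the tangent line equals f'(x) at the point.
f(x) = 3x^2 + 8x
f'(x) = 6x + 8
At x = -1:
f'(-1) = 6 * (-1) + 8
= -6 + 8
= 2

2


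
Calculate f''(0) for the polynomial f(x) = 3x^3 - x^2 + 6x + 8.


First derivative:
f'(x) = 9x^2 - 2x + 6
Second derivative:
f''(x) = 18x - 2
Substitute x = 0:
f''(0) = 18 * 0 - 2
= 0 - 2
= -2

-2


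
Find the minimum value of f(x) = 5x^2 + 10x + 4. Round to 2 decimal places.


For a quadratic f(x) = ax^2 + bx + c with a > 0, the minimum is at the vertex.
Vertex x-coordinate: x = -b/(2a)
x = -(10) / (2 * 5)
x = -10/10 = -1
Substitute back to find the minimum value:
f(-1) = 5 * (-1)^2 + 10 * (-1) + 4
= 5 - 10 + 4
= -1 = -1.00

-1.00


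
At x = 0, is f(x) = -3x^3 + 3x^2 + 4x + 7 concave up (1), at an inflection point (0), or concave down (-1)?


Concavity is determined by the sign of f''(x).
f(x) = -3x^3 + 3x^2 + 4x + 7
f'(x) = -9x^2 + 6x + 4
f''(x) = -18x + 6
f''(0) = -18 * 0 + 6
= 0 + 6
= 6
Since f''(0) > 0, the function is concave up (1)

1


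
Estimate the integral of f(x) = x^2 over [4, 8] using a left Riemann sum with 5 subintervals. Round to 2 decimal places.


Left Riemann sum uses left endpoints of each subinterval.
Interval: [4, 8], n = 5
dx = (8 - 4) / 5 = 4/5
Left endpoints: [4, 24/5, 28/5, 32/5, 36/5]
f values: [16, 576/25, 784/25, 1024/25, 1296/25]
Sum = dx * (sum of f values)
= 4/5 * 816/5
= 3264/25 = 130.56

130.56


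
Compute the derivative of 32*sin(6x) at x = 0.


Apply the chain rule to differentiate 32*sin(6x):
d/dx [32*sin(6x)]
= 32 * cos(6x) * d/dx(6x)
= 32 * 6 * cos(6x)
= 192 * cos(6x)
Evaluate at x = 0:
= 192 * cos(0)
= 192 * 1
= 192

192


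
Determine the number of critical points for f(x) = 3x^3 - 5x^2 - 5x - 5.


Find where f'(x) = 0:
f(x) = 3x^3 - 5x^2 - 5x - 5
f'(x) = 9x^2 - 10x - 5
This is a quadratic in x. Use the discriminant to count real roots.
Discriminant = (-10)^2 - 4 * 9 * (-5)
= 100 - (-180)
= 280
Since discriminant > 0, f'(x) = 0 has 2 real solutions.
Number of critical points: 2

2


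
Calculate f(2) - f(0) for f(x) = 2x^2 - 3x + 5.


Net change = f(b) - f(a)
f(x) = 2x^2 - 3x + 5
Compute f(2):
f(2) = 2 * 2^2 - 3 * 2 + 5
= 8 - 6 + 5
= 7
Compute f(0):
f(0) = 2 * 0^2 - 3 * 0 + 5
= 0 + 0 + 5
= 5
Net change = 7 - 5 = 2

2


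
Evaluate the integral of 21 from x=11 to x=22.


The integral of a constant k over [a, b] equals k * (b - a).
integral from 11 to 22 of 21 dx
= 21 * (22 - 11)
= 21 * 11
= 231

231


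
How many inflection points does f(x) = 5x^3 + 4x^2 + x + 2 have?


Inflection points occur where f''(x) = 0 and concavity changes.
f(x) = 5x^3 + 4x^2 + x + 2
f'(x) = 15x^2 + 8x + 1
f''(x) = 30x + 8
Set f''(x) = 0:
30x + 8 = 0
x = -8 / 30 = -4/15
Since f''(x) is linear (degree 1), it changes sign at this point.
Therefore there is exactly 1 inflection point.

1


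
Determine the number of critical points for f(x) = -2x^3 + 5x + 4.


Find where f'(x) = 0:
f(x) = -2x^3 + 5x + 4
f'(x) = -6x^2 + 5
This is a quadratic in x. Use the discriminant to count real roots.
Discriminant = (0)^2 - 4 * (-6) * 5
= 0 - (-120)
= 120
Since discriminant > 0, f'(x) = 0 has 2 real solutions.
Number of critical points: 2

2


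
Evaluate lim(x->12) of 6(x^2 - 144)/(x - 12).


Direct substitution gives 0/0, so we factor the numerator.
Factor: 6(x^2 - 144) = 6 * (x - 12)(x + 12)
Cancel the common factor (x - 12):
6(x^2 - 144)/(x - 12) = 6 * (x + 12)
Now substitute x = 12:
= 6 * (12 + 12) = 144

144


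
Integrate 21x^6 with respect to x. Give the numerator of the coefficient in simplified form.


Apply the power rule for integration:
integral of ax^n dx = a/(n+1) * x^(n+1) + C
integral of 21x^6 dx
= 21/7 * x^7 + C
= 3 * x^7 + C
The coefficient in lowest terms is 3 = 3/1, so its numerator is 3

3


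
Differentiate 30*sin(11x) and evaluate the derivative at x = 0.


Apply the chain rule to differentiate 30*sin(11x):
d/dx [30*sin(11x)]
= 30 * cos(11x) * d/dx(11x)
= 30 * 11 * cos(11x)
= 330 * cos(11x)
Evaluate at x = 0:
= 330 * cos(0)
= 330 * 1
= 330

330


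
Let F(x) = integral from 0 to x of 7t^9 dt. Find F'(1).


By the Fundamental Theorem of Calculus (Part 1):
If F(x) = integral from 0 to x of f(t) dt, then F'(x) = f(x)
Here f(t) = 7t^9
So F'(x) = 7x^9
Evaluate at x = 1:
F'(1) = 7 * 1^9
= 7 * 1
= 7

7


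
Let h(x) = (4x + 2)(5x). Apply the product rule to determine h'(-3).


Let u(x) = 4x + 2 and v(x) = 5x
u'(x) = 4
v'(x) = 5
Product rule: h'(x) = u'(x)*v(x) + u(x)*v'(x)
= 4 * (5x) + (4x + 2) * 5
At x = -3:
u(-3) = 4 * (-3) + 2 = -10
v(-3) = 5 * (-3) + 0 = -15
h'(-3) = 4 * (-15) + (-10) * 5
= -60 - 50
= -110

-110


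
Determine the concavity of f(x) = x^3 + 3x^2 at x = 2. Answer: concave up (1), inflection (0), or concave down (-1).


Concavity is determined by the sign of f''(x).
f(x) = x^3 + 3x^2
f'(x) = 3x^2 + 6x
f''(x) = 6x + 6
f''(2) = 6 * 2 + 6
= 12 + 6
= 18
Since f''(2) > 0, the function is concave up (1)

1


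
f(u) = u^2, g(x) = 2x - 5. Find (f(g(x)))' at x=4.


Using the chain rule: (f(g(x)))' = f'(g(x)) * g'(x)
First, find g(4):
g(4) = 2 * 4 - 5 = 3
Next, f'(u) = 2u
And g'(x) = 2
So f'(g(4)) * g'(4)
= 2 * 3 * 2
= 12

12


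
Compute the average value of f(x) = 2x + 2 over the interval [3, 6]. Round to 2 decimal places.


Average value = 1/(b-a) * integral from a to b of f(x) dx
First compute the integral of 2x + 2:
F(x) = x^2 + 2x
F(6) = 1 * 36 + 2 * 6 = 48
F(3) = 1 * 9 + 2 * 3 = 15
Integral = 48 - 15 = 33
Average = 33 / (6 - 3) = 33 / 3
= 11 = 11.00

11.00


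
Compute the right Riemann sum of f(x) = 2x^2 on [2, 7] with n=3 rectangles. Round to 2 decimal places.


Right Riemann sum uses right endpoints of each subinterval.
Interval: [2, 7], n = 3
dx = (7 - 2) / 3 = 5/3
Right endpoints: [11/3, 16/3, 7]
f values: [242/9, 512/9, 98]
Sum = dx * (sum of f values)
= 5/3 * 1636/9
= 8180/27 ≈ 302.96

302.96


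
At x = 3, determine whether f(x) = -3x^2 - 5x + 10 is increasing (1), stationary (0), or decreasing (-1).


Compute f'(x) to determine behavior:
f'(x) = -6x - 5
f'(3) = -6 * 3 - 5
= -18 - 5
= -23
Since f'(3) < 0, the function is decreasing (-1)

-1


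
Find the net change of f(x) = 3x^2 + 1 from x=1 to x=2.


Net change = f(b) - f(a)
f(x) = 3x^2 + 1
Compute f(2):
f(2) = 3 * 2^2 + 0 * 2 + 1
= 12 + 0 + 1
= 13
Compute f(1):
f(1) = 3 * 1^2 + 0 * 1 + 1
= 3 + 0 + 1
= 4
Net change = 13 - 4 = 9

9


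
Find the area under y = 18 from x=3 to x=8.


The area under a constant function y = 18 is a rectangle.
Width = 8 - 3 = 5
Height = 18
Area = width * height
= 5 * 18
= 90

90


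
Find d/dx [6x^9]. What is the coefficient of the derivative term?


We apply the power rule: d/dx [ax^n] = a*n * x^(n-1)
d/dx [6x^9]
= 6 * 9 * x^(9-1)
= 54x^8
The coefficient is 54

54


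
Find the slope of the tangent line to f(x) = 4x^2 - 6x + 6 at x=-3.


The slope of the tangent line equals f'(x) at the point.
f(x) = 4x^2 - 6x + 6
f'(x) = 8x - 6
At x = -3:
f'(-3) = 8 * (-3) - 6
= -24 - 6
= -30

-30


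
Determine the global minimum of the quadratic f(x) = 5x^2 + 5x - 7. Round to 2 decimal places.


For a quadratic f(x) = ax^2 + bx + c with a > 0, the minimum is at the vertex.
Vertex x-coordinate: x = -b/(2a)
x = -(5) / (2 * 5)
x = -5/10 = -1/2
Substitute back to find the minimum value:
f(-1/2) = 5 * (-1/2)^2 + 5 * (-1/2) - 7
= 5/4 - 5/2 - 7
= -33/4 = -8.25

-8.25


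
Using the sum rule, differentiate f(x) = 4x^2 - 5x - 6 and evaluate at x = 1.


Differentiate term by term using power and sum rules:
f(x) = 4x^2 - 5x - 6
f'(x) = 8x - 5
Substitute x = 1:
f'(1) = 8 * 1 - 5
= 8 - 5
= 3

3


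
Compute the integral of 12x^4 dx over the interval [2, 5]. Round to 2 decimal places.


Find the antiderivative of 12x^4:
F(x) = 12/5 * x^5
Apply the Fundamental Theorem of Calculus:
F(5) - F(2)
= 12/5 * 5^5 - 12/5 * 2^5
= 12/5 * (3125 - 32)
= 12/5 * 3093
= 37116/5 = 7423.20

7423.20


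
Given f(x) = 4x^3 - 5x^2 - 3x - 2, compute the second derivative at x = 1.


First derivative:
f'(x) = 12x^2 - 10x - 3
Second derivative:
f''(x) = 24x - 10
Substitute x = 1:
f''(1) = 24 * 1 - 10
= 24 - 10
= 14

14


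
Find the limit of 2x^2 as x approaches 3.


Since polynomials are continuous, we use direct substitution.
lim(x->3) of 2x^2
= 2 * 3^2 + 0 * 3 + 0
= 18 + 0 + 0
= 18

18


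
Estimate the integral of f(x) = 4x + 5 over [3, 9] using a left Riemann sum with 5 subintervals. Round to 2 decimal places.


Left Riemann sum uses left endpoints of each subinterval.
Interval: [3, 9], n = 5
dx = (9 - 3) / 5 = 6/5
Left endpoints: [3, 21/5, 27/5, 33/5, 39/5]
f values: [17, 109/5, 133/5, 157/5, 181/5]
Sum = dx * (sum of f values)
= 6/5 * 133
= 798/5 = 159.60

159.60


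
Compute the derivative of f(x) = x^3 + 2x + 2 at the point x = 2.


Differentiate f(x) = x^3 + 2x + 2 term by term:
f'(x) = 3x^2 + 2
Substitute x = 2:
f'(2) = 3 * 2^2 + 0 * 2 + 2
= 12 + 0 + 2
= 14

14


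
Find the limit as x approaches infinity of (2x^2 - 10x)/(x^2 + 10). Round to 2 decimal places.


For limits at infinity with equal-degree polynomials,
we compare leading coefficients.
Numerator leading term: 2x^2
Denominator leading term: x^2
Divide both by x^2:
lim = (2 - 10/x) / (1 + 10/x^2)
As x -> infinity, the 1/x and 1/x^2 terms vanish:
= 2/1 = 2 = 2.00

2.00


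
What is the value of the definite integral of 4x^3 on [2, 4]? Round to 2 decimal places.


Find the antiderivative of 4x^3:
F(x) = 4/4 * x^4
Apply the Fundamental Theorem of Calculus:
F(4) - F(2)
= 4/4 * 4^4 - 4/4 * 2^4
= 4/4 * (256 - 16)
= 4/4 * 240
= 240 = 240.00

240.00


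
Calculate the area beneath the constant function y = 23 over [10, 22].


The area under a constant function y = 23 is a rectangle.
Width = 22 - 10 = 12
Height = 23
Area = width * height
= 12 * 23
= 276

276


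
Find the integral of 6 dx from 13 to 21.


The integral of a constant k over [a, b] equals k * (b - a).
integral from 13 to 21 of 6 dx
= 6 * (21 - 13)
= 6 * 8
= 48

48


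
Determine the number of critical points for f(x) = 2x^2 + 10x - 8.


Find where f'(x) = 0:
f'(x) = 4x + 10
Set f'(x) = 0:
4x + 10 = 0
x = -10 / 4 = -5/2
This is a linear equation in x, so there is exactly one solution.
Number of critical points: 1

1


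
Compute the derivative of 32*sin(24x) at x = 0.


Apply the chain rule to differentiate 32*sin(24x):
d/dx [32*sin(24x)]
= 32 * cos(24x) * d/dx(24x)
= 32 * 24 * cos(24x)
= 768 * cos(24x)
Evaluate at x = 0:
= 768 * cos(0)
= 768 * 1
= 768

768


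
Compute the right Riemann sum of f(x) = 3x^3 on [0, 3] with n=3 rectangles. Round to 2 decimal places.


Right Riemann sum uses right endpoints of each subinterval.
Interval: [0, 3], n = 3
dx = (3 - 0) / 3 = 1
Right endpoints: [1, 2, 3]
f values: [3, 24, 81]
Sum = dx * (sum of f values)
= 1 * 108
= 108 = 108.00

108.00


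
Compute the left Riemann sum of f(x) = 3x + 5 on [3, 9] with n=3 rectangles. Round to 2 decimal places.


Left Riemann sum uses left endpoints of each subinterval.
Interval: [3, 9], n = 3
dx = (9 - 3) / 3 = 2
Left endpoints: [3, 5, 7]
f values: [14, 20, 26]
Sum = dx * (sum of f values)
= 2 * 60
= 120 = 120.00

120.00


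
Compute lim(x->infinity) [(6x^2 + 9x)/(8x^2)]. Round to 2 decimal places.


For limits at infinity with equal-degree polynomials,
we compare leading coefficients.
Numerator leading term: 6x^2
Denominator leading term: 8x^2
Divide both by x^2:
lim = (6 + 9/x) / (8)
As x -> infinity, the 1/x and 1/x^2 terms vanish:
= 6/8 = 3/4 = 0.75

0.75


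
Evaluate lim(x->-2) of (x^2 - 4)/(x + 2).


Direct substitution gives 0/0, so we factor the numerator.
Factor: (x^2 - 4) = (x + 2)(x - 2)
Cancel the common factor (x + 2):
(x^2 - 4)/(x + 2) = (x - 2)
Now substitute x = -2:
= (-2) - (2) = -4

-4


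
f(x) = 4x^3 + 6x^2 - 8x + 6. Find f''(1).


First derivative:
f'(x) = 12x^2 + 12x - 8
Second derivative:
f''(x) = 24x + 12
Substitute x = 1:
f''(1) = 24 * 1 + 12
= 24 + 12
= 36

36


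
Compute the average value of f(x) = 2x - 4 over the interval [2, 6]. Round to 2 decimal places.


Average value = 1/(b-a) * integral from a to b of f(x) dx
First compute the integral of 2x - 4:
F(x) = x^2 - 4x
F(6) = 1 * 36 - 4 * 6 = 12
F(2) = 1 * 4 - 4 * 2 = -4
Integral = 12 - (-4) = 16
Average = 16 / (6 - 2) = 16 / 4
= 4 = 4.00

4.00


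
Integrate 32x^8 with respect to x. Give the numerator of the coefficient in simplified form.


Apply the power rule for integration:
integral of ax^n dx = a/(n+1) * x^(n+1) + C
integral of 32x^8 dx
= 32/9 * x^9 + C
The coefficient in lowest terms is 32/9, and its numerator is 32

32


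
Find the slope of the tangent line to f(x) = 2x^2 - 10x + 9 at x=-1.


The slope of the tangent line equals f'(x) at the point.
f(x) = 2x^2 - 10x + 9
f'(x) = 4x - 10
At x = -1:
f'(-1) = 4 * (-1) - 10
= -4 - 10
= -14

-14


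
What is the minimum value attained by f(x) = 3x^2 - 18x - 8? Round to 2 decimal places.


For a quadratic f(x) = ax^2 + bx + c with a > 0, the minimum is at the vertex.
Vertex x-coordinate: x = -b/(2a)
x = -(-18) / (2 * 3)
x = 18/6 = 3
Substitute back to find the minimum value:
f(3) = 3 * 3^2 - 18 * 3 - 8
= 27 - 54 - 8
= -35 = -35.00

-35.00


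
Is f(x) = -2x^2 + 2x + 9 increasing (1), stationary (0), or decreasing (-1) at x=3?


Compute f'(x) to determine behavior:
f'(x) = -4x + 2
f'(3) = -4 * 3 + 2
= -12 + 2
= -10
Since f'(3) < 0, the function is decreasing (-1)

-1


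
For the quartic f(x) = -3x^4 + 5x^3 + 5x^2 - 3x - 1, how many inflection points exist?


Inflection points occur where f''(x) = 0 and concavity changes.
f(x) = -3x^4 + 5x^3 + 5x^2 - 3x - 1
f'(x) = -12x^3 + 15x^2 + 10x - 3
f''(x) = -36x^2 + 30x + 10
This is a quadratic in x. Use the discriminant to count real roots.
Discriminant = (30)^2 - 4 * (-36) * 10
= 900 - (-1440)
= 2340
Since discriminant > 0, f''(x) = 0 has 2 distinct real solutions.
A quadratic with two distinct real roots changes sign at each root, so concavity changes at both.
Number of inflection points: 2

2


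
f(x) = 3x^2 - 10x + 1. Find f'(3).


Differentiate term by term using power and sum rules:
f(x) = 3x^2 - 10x + 1
f'(x) = 6x - 10
Substitute x = 3:
f'(3) = 6 * 3 - 10
= 18 - 10
= 8

8


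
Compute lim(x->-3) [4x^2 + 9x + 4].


Since polynomials are continuous, we use direct substitution.
lim(x->-3) of 4x^2 + 9x + 4
= 4 * (-3)^2 + 9 * (-3) + 4
= 36 - 27 + 4
= 13

13


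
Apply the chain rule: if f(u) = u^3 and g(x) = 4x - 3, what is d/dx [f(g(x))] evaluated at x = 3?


Using the chain rule: (f(g(x)))' = f'(g(x)) * g'(x)
First, find g(3):
g(3) = 4 * 3 - 3 = 9
Next, f'(u) = 3u^2
And g'(x) = 4
So f'(g(3)) * g'(3)
= 3 * 9^2 * 4
= 3 * 81 * 4
= 972

972


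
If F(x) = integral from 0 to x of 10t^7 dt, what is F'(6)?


By the Fundamental Theorem of Calculus (Part 1):
If F(x) = integral from 0 to x of f(t) dt, then F'(x) = f(x)
Here f(t) = 10t^7
So F'(x) = 10x^7
Evaluate at x = 6:
F'(6) = 10 * 6^7
= 10 * 279936
= 2799360

2799360


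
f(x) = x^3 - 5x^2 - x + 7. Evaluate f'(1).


Differentiate f(x) = x^3 - 5x^2 - x + 7 term by term:
f'(x) = 3x^2 - 10x - 1
Substitute x = 1:
f'(1) = 3 * 1^2 - 10 * 1 - 1
= 3 - 10 - 1
= -8

-8


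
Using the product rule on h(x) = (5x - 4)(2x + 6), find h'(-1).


Let u(x) = 5x - 4 and v(x) = 2x + 6
u'(x) = 5
v'(x) = 2
Product rule: h'(x) = u'(x)*v(x) + u(x)*v'(x)
= 5 * (2x + 6) + (5x - 4) * 2
At x = -1:
u(-1) = 5 * (-1) - 4 = -9
v(-1) = 2 * (-1) + 6 = 4
h'(-1) = 5 * 4 + (-9) * 2
= 20 - 18
= 2

2


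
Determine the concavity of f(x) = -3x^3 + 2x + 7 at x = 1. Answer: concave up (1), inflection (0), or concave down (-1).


Concavity is determined by the sign of f''(x).
f(x) = -3x^3 + 2x + 7
f'(x) = -9x^2 + 2
f''(x) = -18x
f''(1) = -18 * 1 + 0
= -18 + 0
= -18
Since f''(1) < 0, the function is concave down (-1)

-1


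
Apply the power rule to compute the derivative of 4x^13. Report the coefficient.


We apply the power rule: d/dx [ax^n] = a*n * x^(n-1)
d/dx [4x^13]
= 4 * 13 * x^(13-1)
= 52x^12
The coefficient is 52

52


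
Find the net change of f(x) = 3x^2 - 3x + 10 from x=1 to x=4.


Net change = f(b) - f(a)
f(x) = 3x^2 - 3x + 10
Compute f(4):
f(4) = 3 * 4^2 - 3 * 4 + 10
= 48 - 12 + 10
= 46
Compute f(1):
f(1) = 3 * 1^2 - 3 * 1 + 10
= 3 - 3 + 10
= 10
Net change = 46 - 10 = 36

36


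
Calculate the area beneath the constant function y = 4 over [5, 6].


The area under a constant function y = 4 is a rectangle.
Width = 6 - 5 = 1
Height = 4
Area = width * height
= 1 * 4
= 4

4


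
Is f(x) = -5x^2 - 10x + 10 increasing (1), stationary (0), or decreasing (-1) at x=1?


Compute f'(x) to determine behavior:
f'(x) = -10x - 10
f'(1) = -10 * 1 - 10
= -10 - 10
= -20
Since f'(1) < 0, the function is decreasing (-1)

-1


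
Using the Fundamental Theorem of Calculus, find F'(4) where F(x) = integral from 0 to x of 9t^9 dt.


By the Fundamental Theorem of Calculus (Part 1):
If F(x) = integral from 0 to x of f(t) dt, then F'(x) = f(x)
Here f(t) = 9t^9
So F'(x) = 9x^9
Evaluate at x = 4:
F'(4) = 9 * 4^9
= 9 * 262144
= 2359296

2359296


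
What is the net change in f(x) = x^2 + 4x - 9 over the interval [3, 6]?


Net change = f(b) - f(a)
f(x) = x^2 + 4x - 9
Compute f(6):
f(6) = 1 * 6^2 + 4 * 6 - 9
= 36 + 24 - 9
= 51
Compute f(3):
f(3) = 1 * 3^2 + 4 * 3 - 9
= 9 + 12 - 9
= 12
Net change = 51 - 12 = 39

39


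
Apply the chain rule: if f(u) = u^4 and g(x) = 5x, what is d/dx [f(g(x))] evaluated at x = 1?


Using the chain rule: (f(g(x)))' = f'(g(x)) * g'(x)
First, find g(1):
g(1) = 5 * 1 + 0 = 5
Next, f'(u) = 4u^3
And g'(x) = 5
So f'(g(1)) * g'(1)
= 4 * 5^3 * 5
= 4 * 125 * 5
= 2500

2500


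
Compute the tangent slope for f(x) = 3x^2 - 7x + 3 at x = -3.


The slope of the tangent line equals f'(x) at the point.
f(x) = 3x^2 - 7x + 3
f'(x) = 6x - 7
At x = -3:
f'(-3) = 6 * (-3) - 7
= -18 - 7
= -25

-25


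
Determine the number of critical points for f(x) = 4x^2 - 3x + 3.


Find where f'(x) = 0:
f'(x) = 8x - 3
Set f'(x) = 0:
8x - 3 = 0
x = 3 / 8 = 3/8
This is a linear equation in x, so there is exactly one solution.
Number of critical points: 1

1


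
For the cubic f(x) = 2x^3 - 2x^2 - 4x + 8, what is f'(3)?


Differentiate f(x) = 2x^3 - 2x^2 - 4x + 8 term by term:
f'(x) = 6x^2 - 4x - 4
Substitute x = 3:
f'(3) = 6 * 3^2 - 4 * 3 - 4
= 54 - 12 - 4
= 38

38


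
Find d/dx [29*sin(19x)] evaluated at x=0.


Apply the chain rule to differentiate 29*sin(19x):
d/dx [29*sin(19x)]
= 29 * cos(19x) * d/dx(19x)
= 29 * 19 * cos(19x)
= 551 * cos(19x)
Evaluate at x = 0:
= 551 * cos(0)
= 551 * 1
= 551

551


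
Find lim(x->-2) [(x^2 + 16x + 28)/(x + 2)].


Direct substitution gives 0/0, so we factor the numerator.
Factor: (x^2 + 16x + 28) = (x + 2)(x + 14)
Cancel the common factor (x + 2):
(x^2 + 16x + 28)/(x + 2) = (x + 14)
Now substitute x = -2:
= (-2) - (-14) = 12

12


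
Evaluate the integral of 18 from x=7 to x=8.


The integral of a constant k over [a, b] equals k * (b - a).
integral from 7 to 8 of 18 dx
= 18 * (8 - 7)
= 18 * 1
= 18

18


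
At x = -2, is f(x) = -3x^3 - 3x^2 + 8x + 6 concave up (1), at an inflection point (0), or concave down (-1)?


Concavity is determined by the sign of f''(x).
f(x) = -3x^3 - 3x^2 + 8x + 6
f'(x) = -9x^2 - 6x + 8
f''(x) = -18x - 6
f''(-2) = -18 * (-2) - 6
= 36 - 6
= 30
Since f''(-2) > 0, the function is concave up (1)

1


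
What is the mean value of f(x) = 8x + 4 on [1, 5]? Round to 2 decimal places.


Average value = 1/(b-a) * integral from a to b of f(x) dx
First compute the integral of 8x + 4:
F(x) = 4x^2 + 4x
F(5) = 4 * 25 + 4 * 5 = 120
F(1) = 4 * 1 + 4 * 1 = 8
Integral = 120 - 8 = 112
Average = 112 / (5 - 1) = 112 / 4
= 28 = 28.00

28.00


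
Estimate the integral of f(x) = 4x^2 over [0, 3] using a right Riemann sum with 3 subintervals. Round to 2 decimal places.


Right Riemann sum uses right endpoints of each subinterval.
Interval: [0, 3], n = 3
dx = (3 - 0) / 3 = 1
Right endpoints: [1, 2, 3]
f values: [4, 16, 36]
Sum = dx * (sum of f values)
= 1 * 56
= 56 = 56.00

56.00


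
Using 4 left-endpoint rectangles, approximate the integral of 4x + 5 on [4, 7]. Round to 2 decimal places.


Left Riemann sum uses left endpoints of each subinterval.
Interval: [4, 7], n = 4
dx = (7 - 4) / 4 = 3/4
Left endpoints: [4, 19/4, 11/2, 25/4]
f values: [21, 24, 27, 30]
Sum = dx * (sum of f values)
= 3/4 * 102
= 153/2 = 76.50

76.50


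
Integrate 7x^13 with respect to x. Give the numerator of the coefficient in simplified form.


Apply the power rule for integration:
integral of ax^n dx = a/(n+1) * x^(n+1) + C
integral of 7x^13 dx
= 7/14 * x^14 + C
= 1/2 * x^14 + C
The coefficient in lowest terms is 1/2, and its numerator is 1

1


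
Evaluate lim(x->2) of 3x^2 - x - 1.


Since polynomials are continuous, we use direct substitution.
lim(x->2) of 3x^2 - x - 1
= 3 * 2^2 - 1 * 2 - 1
= 12 - 2 - 1
= 9

9


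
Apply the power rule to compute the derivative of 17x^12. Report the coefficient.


We apply the power rule: d/dx [ax^n] = a*n * x^(n-1)
d/dx [17x^12]
= 17 * 12 * x^(12-1)
= 204x^11
The coefficient is 204

204


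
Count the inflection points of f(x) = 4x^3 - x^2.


Inflection points occur where f''(x) = 0 and concavity changes.
f(x) = 4x^3 - x^2
f'(x) = 12x^2 - 2x
f''(x) = 24x - 2
Set f''(x) = 0:
24x - 2 = 0
x = 2 / 24 = 1/12
Since f''(x) is linear (degree 1), it changes sign at this point.
Therefore there is exactly 1 inflection point.

1


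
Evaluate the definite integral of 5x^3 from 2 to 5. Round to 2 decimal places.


Find the antiderivative of 5x^3:
F(x) = 5/4 * x^4
Apply the Fundamental Theorem of Calculus:
F(5) - F(2)
= 5/4 * 5^4 - 5/4 * 2^4
= 5/4 * (625 - 16)
= 5/4 * 609
= 3045/4 = 761.25

761.25


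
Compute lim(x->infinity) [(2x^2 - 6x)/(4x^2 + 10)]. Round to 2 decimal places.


For limits at infinity with equal-degree polynomials,
we compare leading coefficients.
Numerator leading term: 2x^2
Denominator leading term: 4x^2
Divide both by x^2:
lim = (2 - 6/x) / (4 + 10/x^2)
As x -> infinity, the 1/x and 1/x^2 terms vanish:
= 2/4 = 1/2 = 0.50

0.50


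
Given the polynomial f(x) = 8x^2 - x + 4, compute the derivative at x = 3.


Differentiate term by term using power and sum rules:
f(x) = 8x^2 - x + 4
f'(x) = 16x - 1
Substitute x = 3:
f'(3) = 16 * 3 - 1
= 48 - 1
= 47

47


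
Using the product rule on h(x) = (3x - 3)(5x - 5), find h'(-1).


Let u(x) = 3x - 3 and v(x) = 5x - 5
u'(x) = 3
v'(x) = 5
Product rule: h'(x) = u'(x)*v(x) + u(x)*v'(x)
= 3 * (5x - 5) + (3x - 3) * 5
At x = -1:
u(-1) = 3 * (-1) - 3 = -6
v(-1) = 5 * (-1) - 5 = -10
h'(-1) = 3 * (-10) + (-6) * 5
= -30 - 30
= -60

-60


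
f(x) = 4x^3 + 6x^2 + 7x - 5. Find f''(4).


First derivative:
f'(x) = 12x^2 + 12x + 7
Second derivative:
f''(x) = 24x + 12
Substitute x = 4:
f''(4) = 24 * 4 + 12
= 96 + 12
= 108

108


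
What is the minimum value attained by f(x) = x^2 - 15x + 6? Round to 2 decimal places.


For a quadratic f(x) = ax^2 + bx + c with a > 0, the minimum is at the vertex.
Vertex x-coordinate: x = -b/(2a)
x = -(-15) / (2 * 1)
x = 15/2
Substitute back to find the minimum value:
f(15/2) = 1 * (15/2)^2 - 15 * (15/2) + 6
= 225/4 - 225/2 + 6
= -201/4 = -50.25

-50.25


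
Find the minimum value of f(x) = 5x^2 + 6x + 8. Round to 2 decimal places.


For a quadratic f(x) = ax^2 + bx + c with a > 0, the minimum is at the vertex.
Vertex x-coordinate: x = -b/(2a)
x = -(6) / (2 * 5)
x = -6/10 = -3/5
Substitute back to find the minimum value:
f(-3/5) = 5 * (-3/5)^2 + 6 * (-3/5) + 8
= 9/5 - 18/5 + 8
= 31/5 = 6.20

6.20


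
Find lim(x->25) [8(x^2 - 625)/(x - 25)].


Direct substitution gives 0/0, so we factor the numerator.
Factor: 8(x^2 - 625) = 8 * (x - 25)(x + 25)
Cancel the common factor (x - 25):
8(x^2 - 625)/(x - 25) = 8 * (x + 25)
Now substitute x = 25:
= 8 * (25 + 25) = 400

400


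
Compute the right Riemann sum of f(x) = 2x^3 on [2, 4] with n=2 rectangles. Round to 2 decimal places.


Right Riemann sum uses right endpoints of each subinterval.
Interval: [2, 4], n = 2
dx = (4 - 2) / 2 = 1
Right endpoints: [3, 4]
f values: [54, 128]
Sum = dx * (sum of f values)
= 1 * 182
= 182 = 182.00

182.00


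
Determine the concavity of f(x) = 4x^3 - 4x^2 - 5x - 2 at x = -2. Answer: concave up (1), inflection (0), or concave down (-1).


Concavity is determined by the sign of f''(x).
f(x) = 4x^3 - 4x^2 - 5x - 2
f'(x) = 12x^2 - 8x - 5
f''(x) = 24x - 8
f''(-2) = 24 * (-2) - 8
= -48 - 8
= -56
Since f''(-2) < 0, the function is concave down (-1)

-1


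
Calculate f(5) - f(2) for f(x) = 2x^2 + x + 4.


Net change = f(b) - f(a)
f(x) = 2x^2 + x + 4
Compute f(5):
f(5) = 2 * 5^2 + 1 * 5 + 4
= 50 + 5 + 4
= 59
Compute f(2):
f(2) = 2 * 2^2 + 1 * 2 + 4
= 8 + 2 + 4
= 14
Net change = 59 - 14 = 45

45


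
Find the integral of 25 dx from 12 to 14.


The integral of a constant k over [a, b] equals k * (b - a).
integral from 12 to 14 of 25 dx
= 25 * (14 - 12)
= 25 * 2
= 50

50


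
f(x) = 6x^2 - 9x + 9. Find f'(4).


Differentiate term by term using power and sum rules:
f(x) = 6x^2 - 9x + 9
f'(x) = 12x - 9
Substitute x = 4:
f'(4) = 12 * 4 - 9
= 48 - 9
= 39

39


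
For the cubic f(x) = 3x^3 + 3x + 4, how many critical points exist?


Find where f'(x) = 0:
f(x) = 3x^3 + 3x + 4
f'(x) = 9x^2 + 3
This is a quadratic in x. Use the discriminant to count real roots.
Discriminant = (0)^2 - 4 * 9 * 3
= 0 - 108
= -108
Since discriminant < 0, f'(x) = 0 has no real solutions.
Number of critical points: 0

0


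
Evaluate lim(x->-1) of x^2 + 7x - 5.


Since polynomials are continuous, we use direct substitution.
lim(x->-1) of x^2 + 7x - 5
= 1 * (-1)^2 + 7 * (-1) - 5
= 1 - 7 - 5
= -11

-11


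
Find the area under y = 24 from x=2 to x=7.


The area under a constant function y = 24 is a rectangle.
Width = 7 - 2 = 5
Height = 24
Area = width * height
= 5 * 24
= 120

120


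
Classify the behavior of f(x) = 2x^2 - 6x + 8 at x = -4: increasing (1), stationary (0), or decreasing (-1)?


Compute f'(x) to determine behavior:
f'(x) = 4x - 6
f'(-4) = 4 * (-4) - 6
= -16 - 6
= -22
Since f'(-4) < 0, the function is decreasing (-1)

-1


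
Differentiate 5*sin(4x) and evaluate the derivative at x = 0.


Apply the chain rule to differentiate 5*sin(4x):
d/dx [5*sin(4x)]
= 5 * cos(4x) * d/dx(4x)
= 5 * 4 * cos(4x)
= 20 * cos(4x)
Evaluate at x = 0:
= 20 * cos(0)
= 20 * 1
= 20

20


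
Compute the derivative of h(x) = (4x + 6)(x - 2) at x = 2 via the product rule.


Let u(x) = 4x + 6 and v(x) = x - 2
u'(x) = 4
v'(x) = 1
Product rule: h'(x) = u'(x)*v(x) + u(x)*v'(x)
= 4 * (x - 2) + (4x + 6) * 1
At x = 2:
u(2) = 4 * 2 + 6 = 14
v(2) = 1 * 2 - 2 = 0
h'(2) = 4 * 0 + 14 * 1
= 0 + 14
= 14

14


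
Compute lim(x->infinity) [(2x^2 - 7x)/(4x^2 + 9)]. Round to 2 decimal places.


For limits at infinity with equal-degree polynomials,
we compare leading coefficients.
Numerator leading term: 2x^2
Denominator leading term: 4x^2
Divide both by x^2:
lim = (2 - 7/x) / (4 + 9/x^2)
As x -> infinity, the 1/x and 1/x^2 terms vanish:
= 2/4 = 1/2 = 0.50

0.50


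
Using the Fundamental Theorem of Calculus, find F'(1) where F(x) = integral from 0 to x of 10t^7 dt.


By the Fundamental Theorem of Calculus (Part 1):
If F(x) = integral from 0 to x of f(t) dt, then F'(x) = f(x)
Here f(t) = 10t^7
So F'(x) = 10x^7
Evaluate at x = 1:
F'(1) = 10 * 1^7
= 10 * 1
= 10

10


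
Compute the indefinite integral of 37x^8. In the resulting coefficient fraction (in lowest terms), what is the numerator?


Apply the power rule for integration:
integral of ax^n dx = a/(n+1) * x^(n+1) + C
integral of 37x^8 dx
= 37/9 * x^9 + C
The coefficient in lowest terms is 37/9, and its numerator is 37

37


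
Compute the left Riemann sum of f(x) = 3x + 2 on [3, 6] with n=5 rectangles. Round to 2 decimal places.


Left Riemann sum uses left endpoints of each subinterval.
Interval: [3, 6], n = 5
dx = (6 - 3) / 5 = 3/5
Left endpoints: [3, 18/5, 21/5, 24/5, 27/5]
f values: [11, 64/5, 73/5, 82/5, 91/5]
Sum = dx * (sum of f values)
= 3/5 * 73
= 219/5 = 43.80

43.80


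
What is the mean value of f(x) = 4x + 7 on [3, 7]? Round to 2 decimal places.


Average value = 1/(b-a) * integral from a to b of f(x) dx
First compute the integral of 4x + 7:
F(x) = 2x^2 + 7x
F(7) = 2 * 49 + 7 * 7 = 147
F(3) = 2 * 9 + 7 * 3 = 39
Integral = 147 - 39 = 108
Average = 108 / (7 - 3) = 108 / 4
= 27 = 27.00

27.00


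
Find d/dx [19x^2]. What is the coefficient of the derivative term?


We apply the power rule: d/dx [ax^n] = a*n * x^(n-1)
d/dx [19x^2]
= 19 * 2 * x^(2-1)
= 38x
The coefficient is 38

38


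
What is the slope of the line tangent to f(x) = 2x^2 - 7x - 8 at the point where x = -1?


The slope of the tangent line equals f'(x) at the point.
f(x) = 2x^2 - 7x - 8
f'(x) = 4x - 7
At x = -1:
f'(-1) = 4 * (-1) - 7
= -4 - 7
= -11

-11


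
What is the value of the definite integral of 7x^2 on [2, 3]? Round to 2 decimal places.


Find the antiderivative of 7x^2:
F(x) = 7/3 * x^3
Apply the Fundamental Theorem of Calculus:
F(3) - F(2)
= 7/3 * 3^3 - 7/3 * 2^3
= 7/3 * (27 - 8)
= 7/3 * 19
= 133/3 ≈ 44.33

44.33


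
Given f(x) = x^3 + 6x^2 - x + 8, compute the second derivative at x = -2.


First derivative:
f'(x) = 3x^2 + 12x - 1
Second derivative:
f''(x) = 6x + 12
Substitute x = -2:
f''(-2) = 6 * (-2) + 12
= -12 + 12
= 0

0


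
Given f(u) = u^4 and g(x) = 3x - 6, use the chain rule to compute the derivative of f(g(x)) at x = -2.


Using the chain rule: (f(g(x)))' = f'(g(x)) * g'(x)
First, find g(-2):
g(-2) = 3 * (-2) - 6 = -12
Next, f'(u) = 4u^3
And g'(x) = 3
So f'(g(-2)) * g'(-2)
= 4 * (-12)^3 * 3
= 4 * (-1728) * 3
= -20736

-20736


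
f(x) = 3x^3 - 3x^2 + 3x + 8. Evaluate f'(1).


Differentiate f(x) = 3x^3 - 3x^2 + 3x + 8 term by term:
f'(x) = 9x^2 - 6x + 3
Substitute x = 1:
f'(1) = 9 * 1^2 - 6 * 1 + 3
= 9 - 6 + 3
= 6

6


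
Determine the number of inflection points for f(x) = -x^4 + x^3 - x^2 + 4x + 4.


Inflection points occur where f''(x) = 0 and concavity changes.
f(x) = -x^4 + x^3 - x^2 + 4x + 4
f'(x) = -4x^3 + 3x^2 - 2x + 4
f''(x) = -12x^2 + 6x - 2
This is a quadratic in x. Use the discriminant to count real roots.
Discriminant = (6)^2 - 4 * (-12) * (-2)
= 36 - 96
= -60
Since discriminant < 0, f''(x) = 0 has no real solutions.
Number of inflection points: 0

0


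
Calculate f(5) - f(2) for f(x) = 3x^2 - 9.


Net change = f(b) - f(a)
f(x) = 3x^2 - 9
Compute f(5):
f(5) = 3 * 5^2 + 0 * 5 - 9
= 75 + 0 - 9
= 66
Compute f(2):
f(2) = 3 * 2^2 + 0 * 2 - 9
= 12 + 0 - 9
= 3
Net change = 66 - 3 = 63

63


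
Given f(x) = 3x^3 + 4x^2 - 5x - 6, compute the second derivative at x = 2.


First derivative:
f'(x) = 9x^2 + 8x - 5
Second derivative:
f''(x) = 18x + 8
Substitute x = 2:
f''(2) = 18 * 2 + 8
= 36 + 8
= 44

44


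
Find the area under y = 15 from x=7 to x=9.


The area under a constant function y = 15 is a rectangle.
Width = 9 - 7 = 2
Height = 15
Area = width * height
= 2 * 15
= 30

30


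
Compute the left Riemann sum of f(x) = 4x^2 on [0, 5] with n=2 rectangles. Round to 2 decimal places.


Left Riemann sum uses left endpoints of each subinterval.
Interval: [0, 5], n = 2
dx = (5 - 0) / 2 = 5/2
Left endpoints: [0, 5/2]
f values: [0, 25]
Sum = dx * (sum of f values)
= 5/2 * 25
= 125/2 = 62.50

62.50


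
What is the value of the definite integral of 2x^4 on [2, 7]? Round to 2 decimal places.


Find the antiderivative of 2x^4:
F(x) = 2/5 * x^5
Apply the Fundamental Theorem of Calculus:
F(7) - F(2)
= 2/5 * 7^5 - 2/5 * 2^5
= 2/5 * (16807 - 32)
= 2/5 * 16775
= 6710 = 6710.00

6710.00


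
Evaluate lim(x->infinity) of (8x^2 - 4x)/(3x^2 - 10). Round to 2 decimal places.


For limits at infinity with equal-degree polynomials,
we compare leading coefficients.
Numerator leading term: 8x^2
Denominator leading term: 3x^2
Divide both by x^2:
lim = (8 - 4/x) / (3 - 10/x^2)
As x -> infinity, the 1/x and 1/x^2 terms vanish:
= 8/3 ≈ 2.67

2.67


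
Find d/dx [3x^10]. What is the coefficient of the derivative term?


We apply the power rule: d/dx [ax^n] = a*n * x^(n-1)
d/dx [3x^10]
= 3 * 10 * x^(10-1)
= 30x^9
The coefficient is 30

30


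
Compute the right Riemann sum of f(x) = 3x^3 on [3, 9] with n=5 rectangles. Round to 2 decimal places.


Right Riemann sum uses right endpoints of each subinterval.
Interval: [3, 9], n = 5
dx = (9 - 3) / 5 = 6/5
Right endpoints: [21/5, 27/5, 33/5, 39/5, 9]
f values: [27783/125, 59049/125, 107811/125, 177957/125, 2187]
Sum = dx * (sum of f values)
= 6/5 * 25839/5
= 155034/25 = 6201.36

6201.36


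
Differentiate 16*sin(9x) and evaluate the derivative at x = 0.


Apply the chain rule to differentiate 16*sin(9x):
d/dx [16*sin(9x)]
= 16 * cos(9x) * d/dx(9x)
= 16 * 9 * cos(9x)
= 144 * cos(9x)
Evaluate at x = 0:
= 144 * cos(0)
= 144 * 1
= 144

144


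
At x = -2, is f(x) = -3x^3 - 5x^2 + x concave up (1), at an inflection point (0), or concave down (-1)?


Concavity is determined by the sign of f''(x).
f(x) = -3x^3 - 5x^2 + x
f'(x) = -9x^2 - 10x + 1
f''(x) = -18x - 10
f''(-2) = -18 * (-2) - 10
= 36 - 10
= 26
Since f''(-2) > 0, the function is concave up (1)

1


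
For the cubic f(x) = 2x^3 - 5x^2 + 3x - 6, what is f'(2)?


Differentiate f(x) = 2x^3 - 5x^2 + 3x - 6 term by term:
f'(x) = 6x^2 - 10x + 3
Substitute x = 2:
f'(2) = 6 * 2^2 - 10 * 2 + 3
= 24 - 20 + 3
= 7

7


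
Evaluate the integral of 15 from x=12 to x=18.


The integral of a constant k over [a, b] equals k * (b - a).
integral from 12 to 18 of 15 dx
= 15 * (18 - 12)
= 15 * 6
= 90

90


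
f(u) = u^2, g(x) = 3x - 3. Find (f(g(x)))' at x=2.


Using the chain rule: (f(g(x)))' = f'(g(x)) * g'(x)
First, find g(2):
g(2) = 3 * 2 - 3 = 3
Next, f'(u) = 2u
And g'(x) = 3
So f'(g(2)) * g'(2)
= 2 * 3 * 3
= 18

18


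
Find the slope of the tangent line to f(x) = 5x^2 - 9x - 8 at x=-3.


The slope of the tangent line equals f'(x) at the point.
f(x) = 5x^2 - 9x - 8
f'(x) = 10x - 9
At x = -3:
f'(-3) = 10 * (-3) - 9
= -30 - 9
= -39

-39


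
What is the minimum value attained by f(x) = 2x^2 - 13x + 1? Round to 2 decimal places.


For a quadratic f(x) = ax^2 + bx + c with a > 0, the minimum is at the vertex.
Vertex x-coordinate: x = -b/(2a)
x = -(-13) / (2 * 2)
x = 13/4
Substitute back to find the minimum value:
f(13/4) = 2 * (13/4)^2 - 13 * (13/4) + 1
= 169/8 - 169/4 + 1
= -161/8 ≈ -20.13

-20.13


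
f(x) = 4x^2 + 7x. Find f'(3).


Differentiate term by term using power and sum rules:
f(x) = 4x^2 + 7x
f'(x) = 8x + 7
Substitute x = 3:
f'(3) = 8 * 3 + 7
= 24 + 7
= 31

31
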